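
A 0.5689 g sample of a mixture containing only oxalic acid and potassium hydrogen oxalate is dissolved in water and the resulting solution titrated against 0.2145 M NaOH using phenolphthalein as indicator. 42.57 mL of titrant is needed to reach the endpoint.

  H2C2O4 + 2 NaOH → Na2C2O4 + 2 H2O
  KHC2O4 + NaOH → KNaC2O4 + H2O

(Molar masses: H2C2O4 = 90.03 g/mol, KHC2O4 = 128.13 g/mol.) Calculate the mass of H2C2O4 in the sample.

n(NaOH) = 0.04257 × 0.2145 = 9.131 × 10^-3 mol
Let x = n(H2C2O4), y = n(KHC2O4).
Titrant: 2x + 1y = 9.131 × 10^-3;  mass: 90.03x + 128.13y = 0.5689
Solving, x = 3.616 × 10^-3 mol, y = 1.899 × 10^-3 mol
mass of H2C2O4 = 3.616 × 10^-3 × 90.03 = 0.3255 g

0.3255 g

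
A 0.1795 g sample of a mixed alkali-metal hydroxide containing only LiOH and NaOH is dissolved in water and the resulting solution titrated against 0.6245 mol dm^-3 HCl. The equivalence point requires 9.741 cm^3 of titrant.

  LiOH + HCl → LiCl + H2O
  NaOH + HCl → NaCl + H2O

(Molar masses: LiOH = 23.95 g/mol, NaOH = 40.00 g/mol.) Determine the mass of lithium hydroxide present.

0.09525 g

n(HCl) = 0.009741 × 0.6245 = 6.083 × 10^-3 mol
Let x = n(LiOH), y = n(NaOH).
Titrant: 1x + 1y = 6.083 × 10^-3;  mass: 23.95x + 40.00y = 0.1795
Solving, x = 3.977 × 10^-3 mol, y = 2.106 × 10^-3 mol
mass of LiOH = 3.977 × 10^-3 × 23.95 = 0.09525 g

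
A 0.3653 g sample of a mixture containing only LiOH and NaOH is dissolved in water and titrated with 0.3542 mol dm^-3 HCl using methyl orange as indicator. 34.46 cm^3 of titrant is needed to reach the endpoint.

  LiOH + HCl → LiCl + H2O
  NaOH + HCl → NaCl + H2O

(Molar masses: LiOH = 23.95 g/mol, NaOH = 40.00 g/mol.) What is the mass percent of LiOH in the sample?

n(HCl) = 0.03446 × 0.3542 = 0.01221 mol
Let x = n(LiOH), y = n(NaOH).
Titrant: 1x + 1y = 0.01221;  mass: 23.95x + 40.00y = 0.3653
Solving, x = 7.659 × 10^-3 mol, y = 4.547 × 10^-3 mol
mass of LiOH = 7.659 × 10^-3 × 23.95 = 0.1834 g
% LiOH = 0.1834 / 0.3653 × 100 = 50.22 %

50.22 %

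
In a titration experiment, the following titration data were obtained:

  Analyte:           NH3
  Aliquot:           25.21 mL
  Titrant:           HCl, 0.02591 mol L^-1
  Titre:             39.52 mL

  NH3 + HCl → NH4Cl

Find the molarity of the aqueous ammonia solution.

n(HCl) = 0.03952 L × 0.02591 mol/L = 1.024 × 10^-3 mol
n(NH3) = 1.024 × 10^-3 mol (1:1 mole ratio)
[NH3] = 1.024 × 10^-3 mol / 0.02521 L = 0.04062 mol/L

0.04062 mol/L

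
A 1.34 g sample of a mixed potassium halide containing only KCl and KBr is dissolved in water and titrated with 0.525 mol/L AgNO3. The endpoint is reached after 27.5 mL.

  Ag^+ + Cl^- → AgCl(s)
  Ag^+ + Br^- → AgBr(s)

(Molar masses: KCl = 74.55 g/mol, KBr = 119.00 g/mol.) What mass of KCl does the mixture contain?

0.634 g

n(AgNO3) = 0.0275 × 0.525 = 0.0144 mol
Let x = n(KCl), y = n(KBr).
Titrant: 1x + 1y = 0.0144;  mass: 74.55x + 119.00y = 1.34
Solving, x = 8.51 × 10^-3 mol, y = 5.93 × 10^-3 mol
mass of KCl = 8.51 × 10^-3 × 74.55 = 0.634 g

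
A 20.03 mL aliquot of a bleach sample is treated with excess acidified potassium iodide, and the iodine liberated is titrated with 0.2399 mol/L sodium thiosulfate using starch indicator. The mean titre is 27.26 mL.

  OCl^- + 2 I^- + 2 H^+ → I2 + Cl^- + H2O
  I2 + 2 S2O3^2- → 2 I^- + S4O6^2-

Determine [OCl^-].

0.1632 mol/L

n(S2O3^2-) = 0.02726 × 0.2399 = 6.540 × 10^-3 mol
n(I2) = n(S2O3^2-)/2 = 3.270 × 10^-3 mol
n(OCl^-) in the aliquot = 3.270 × 10^-3 mol (1:1 ratio)
[OCl^-] = 3.270 × 10^-3 / 0.02003 = 0.1632 mol/L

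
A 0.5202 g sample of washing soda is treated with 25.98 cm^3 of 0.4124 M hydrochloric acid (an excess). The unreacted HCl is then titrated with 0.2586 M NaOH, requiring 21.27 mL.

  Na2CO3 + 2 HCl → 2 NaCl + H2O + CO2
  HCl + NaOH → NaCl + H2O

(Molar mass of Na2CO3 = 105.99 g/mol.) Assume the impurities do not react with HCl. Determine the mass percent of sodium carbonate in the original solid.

n(HCl) added = 0.02598 × 0.4124 = 0.01071 mol
n(NaOH) used in back-titration = 0.02127 × 0.2586 = 5.500 × 10^-3 mol
n(HCl) left over = 5.500 × 10^-3 mol (1:1 ratio)
n(HCl) consumed by analyte = 0.01071 − 5.500 × 10^-3 = 5.214 × 10^-3 mol
From the 1:2 ratio, n(Na2CO3) = 1/2 × 5.214 × 10^-3 = 2.607 × 10^-3 mol
mass of Na2CO3 = 2.607 × 10^-3 × 105.99 = 0.2763 g
% Na2CO3 = 0.2763 / 0.5202 × 100 = 53.11 %

53.11 %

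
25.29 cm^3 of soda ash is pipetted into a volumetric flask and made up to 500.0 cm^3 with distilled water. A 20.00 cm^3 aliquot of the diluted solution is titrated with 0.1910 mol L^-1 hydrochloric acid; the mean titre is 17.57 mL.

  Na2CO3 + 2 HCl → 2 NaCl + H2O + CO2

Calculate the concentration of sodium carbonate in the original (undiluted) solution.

n(HCl) = 0.01757 × 0.1910 = 3.356 × 10^-3 mol
From the 1:2 ratio, n(Na2CO3) in the aliquot = 1/2 × 3.356 × 10^-3 = 1.678 × 10^-3 mol
[Na2CO3]_dilute = 1.678 × 10^-3 / 0.02000 = 0.08390 mol/L
Dilution factor = 500.0 / 25.29 = 19.77
[Na2CO3]_stock = 0.08390 × 19.77 = 1.659 mol/L

1.659 mol/L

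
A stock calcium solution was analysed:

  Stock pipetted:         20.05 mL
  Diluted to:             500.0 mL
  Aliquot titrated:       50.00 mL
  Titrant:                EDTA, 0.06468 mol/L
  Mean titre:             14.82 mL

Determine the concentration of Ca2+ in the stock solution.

Ca^2+ + EDTA^4- → [Ca(EDTA)]^2-
n(EDTA) = 0.01482 × 0.06468 = 9.586 × 10^-4 mol
n(Ca2+) in the aliquot = 9.586 × 10^-4 mol (1:1 ratio)
[Ca2+]_dilute = 9.586 × 10^-4 / 0.05000 = 0.01917 mol/L
Dilution factor = 500.0 / 20.05 = 24.94
[Ca2+]_stock = 0.01917 × 24.94 = 0.4781 mol/L

0.4781 mol/L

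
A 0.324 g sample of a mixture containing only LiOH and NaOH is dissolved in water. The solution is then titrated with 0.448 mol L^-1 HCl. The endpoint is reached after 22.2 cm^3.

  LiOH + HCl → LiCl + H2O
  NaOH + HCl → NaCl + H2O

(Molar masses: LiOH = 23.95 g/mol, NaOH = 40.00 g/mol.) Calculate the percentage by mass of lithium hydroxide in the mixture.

34.0 %

n(HCl) = 0.0222 × 0.448 = 9.95 × 10^-3 mol
Let x = n(LiOH), y = n(NaOH).
Titrant: 1x + 1y = 9.95 × 10^-3;  mass: 23.95x + 40.00y = 0.324
Solving, x = 4.60 × 10^-3 mol, y = 5.35 × 10^-3 mol
mass of LiOH = 4.60 × 10^-3 × 23.95 = 0.110 g
% LiOH = 0.110 / 0.324 × 100 = 34.0 %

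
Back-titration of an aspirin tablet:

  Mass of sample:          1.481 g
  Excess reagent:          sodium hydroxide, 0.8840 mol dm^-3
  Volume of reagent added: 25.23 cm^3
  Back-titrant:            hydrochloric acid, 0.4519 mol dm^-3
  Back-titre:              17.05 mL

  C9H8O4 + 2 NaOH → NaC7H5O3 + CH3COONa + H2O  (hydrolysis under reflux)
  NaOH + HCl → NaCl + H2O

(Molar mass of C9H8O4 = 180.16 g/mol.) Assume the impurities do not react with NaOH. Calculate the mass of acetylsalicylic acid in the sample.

1.315 g

n(NaOH) added = 0.02523 × 0.8840 = 0.02230 mol
n(HCl) used in back-titration = 0.01705 × 0.4519 = 7.705 × 10^-3 mol
n(NaOH) left over = 7.705 × 10^-3 mol (1:1 ratio)
n(NaOH) consumed by analyte = 0.02230 − 7.705 × 10^-3 = 0.01460 mol
From the 1:2 ratio, n(C9H8O4) = 1/2 × 0.01460 = 7.299 × 10^-3 mol
mass of C9H8O4 = 7.299 × 10^-3 × 180.16 = 1.315 g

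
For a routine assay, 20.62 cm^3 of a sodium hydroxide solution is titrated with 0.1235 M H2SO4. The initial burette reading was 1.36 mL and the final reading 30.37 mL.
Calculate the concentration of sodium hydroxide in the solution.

0.3475 M

2 NaOH + H2SO4 → Na2SO4 + 2 H2O
n(H2SO4) = 0.02901 L × 0.1235 mol/L = 3.583 × 10^-3 mol
From the 2:1 mole ratio, n(NaOH) = 2/1 × 3.583 × 10^-3 = 7.165 × 10^-3 mol
[NaOH] = 7.165 × 10^-3 mol / 0.02062 L = 0.3475 mol/L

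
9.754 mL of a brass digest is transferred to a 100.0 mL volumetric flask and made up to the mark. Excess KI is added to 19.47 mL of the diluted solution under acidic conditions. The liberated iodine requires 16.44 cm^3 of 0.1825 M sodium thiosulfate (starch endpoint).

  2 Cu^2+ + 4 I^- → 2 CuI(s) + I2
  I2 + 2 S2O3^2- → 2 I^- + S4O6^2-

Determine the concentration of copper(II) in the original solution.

1.580 M

n(S2O3^2-) = 0.01644 × 0.1825 = 3.000 × 10^-3 mol
n(I2) = n(S2O3^2-)/2 = 1.500 × 10^-3 mol
From the 2:1 ratio, n(Cu2+) in the aliquot = 2/1 × 1.500 × 10^-3 = 3.000 × 10^-3 mol
[Cu2+]_dilute = 3.000 × 10^-3 / 0.01947 = 0.1541 mol/L
[Cu2+]_original = 0.1541 × 100.0/9.754 = 1.580 mol/L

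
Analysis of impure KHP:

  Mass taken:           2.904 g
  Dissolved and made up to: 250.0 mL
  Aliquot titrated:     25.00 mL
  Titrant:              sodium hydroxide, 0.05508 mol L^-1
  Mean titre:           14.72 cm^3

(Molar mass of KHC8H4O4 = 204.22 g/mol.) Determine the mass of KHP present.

KHC8H4O4 + NaOH → KNaC8H4O4 + H2O
n(NaOH) per titration = 0.01472 × 0.05508 = 8.108 × 10^-4 mol
n(KHC8H4O4) in each aliquot = 8.108 × 10^-4 mol (1:1 ratio)
n(KHC8H4O4) in the whole flask = 8.108 × 10^-4 × 250.0/25.00 = 8.108 × 10^-3 mol
mass of KHC8H4O4 = 8.108 × 10^-3 × 204.22 = 1.656 g

1.656 g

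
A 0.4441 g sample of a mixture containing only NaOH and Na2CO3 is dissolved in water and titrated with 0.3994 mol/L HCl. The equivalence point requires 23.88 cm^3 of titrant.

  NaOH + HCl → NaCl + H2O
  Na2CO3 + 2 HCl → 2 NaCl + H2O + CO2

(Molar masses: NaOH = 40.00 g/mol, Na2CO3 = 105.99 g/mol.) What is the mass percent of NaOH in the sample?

42.52 %

n(HCl) = 0.02388 × 0.3994 = 9.538 × 10^-3 mol
Let x = n(NaOH), y = n(Na2CO3).
Titrant: 1x + 2y = 9.538 × 10^-3;  mass: 40.00x + 105.99y = 0.4441
Solving, x = 4.721 × 10^-3 mol, y = 2.408 × 10^-3 mol
mass of NaOH = 4.721 × 10^-3 × 40.00 = 0.1888 g
% NaOH = 0.1888 / 0.4441 × 100 = 42.52 %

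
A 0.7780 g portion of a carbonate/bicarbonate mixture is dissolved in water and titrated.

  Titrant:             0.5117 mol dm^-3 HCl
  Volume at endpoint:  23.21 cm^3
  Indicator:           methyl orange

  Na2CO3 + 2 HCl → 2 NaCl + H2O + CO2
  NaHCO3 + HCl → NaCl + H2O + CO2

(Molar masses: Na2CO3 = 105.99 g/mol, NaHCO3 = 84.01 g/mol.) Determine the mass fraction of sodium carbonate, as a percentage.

48.26 %

n(HCl) = 0.02321 × 0.5117 = 0.01188 mol
Let x = n(Na2CO3), y = n(NaHCO3).
Titrant: 2x + 1y = 0.01188;  mass: 105.99x + 84.01y = 0.7780
Solving, x = 3.543 × 10^-3 mol, y = 4.791 × 10^-3 mol
mass of Na2CO3 = 3.543 × 10^-3 × 105.99 = 0.3755 g
% Na2CO3 = 0.3755 / 0.7780 × 100 = 48.26 %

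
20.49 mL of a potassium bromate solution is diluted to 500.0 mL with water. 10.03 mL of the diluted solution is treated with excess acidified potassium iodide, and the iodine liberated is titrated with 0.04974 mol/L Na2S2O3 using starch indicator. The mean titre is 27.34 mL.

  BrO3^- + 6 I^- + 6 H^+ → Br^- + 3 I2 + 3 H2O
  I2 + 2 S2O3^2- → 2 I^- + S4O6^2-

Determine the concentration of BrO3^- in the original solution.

n(S2O3^2-) = 0.02734 × 0.04974 = 1.360 × 10^-3 mol
n(I2) = n(S2O3^2-)/2 = 6.799 × 10^-4 mol
From the 1:3 ratio, n(BrO3^-) in the aliquot = 1/3 × 6.799 × 10^-4 = 2.266 × 10^-4 mol
[BrO3^-]_dilute = 2.266 × 10^-4 / 0.01003 = 0.02260 mol/L
[BrO3^-]_original = 0.02260 × 500.0/20.49 = 0.5514 mol/L

0.5514 mol/L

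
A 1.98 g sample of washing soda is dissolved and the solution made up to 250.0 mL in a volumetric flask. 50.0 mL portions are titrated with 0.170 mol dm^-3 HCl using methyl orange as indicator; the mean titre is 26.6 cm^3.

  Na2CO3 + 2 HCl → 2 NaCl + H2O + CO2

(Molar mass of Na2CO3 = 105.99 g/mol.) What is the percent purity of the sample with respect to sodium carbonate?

60.5 %

n(HCl) per titration = 0.0266 × 0.170 = 4.52 × 10^-3 mol
From the 1:2 ratio, n(Na2CO3) in each aliquot = 1/2 × 4.52 × 10^-3 = 2.26 × 10^-3 mol
n(Na2CO3) in the whole flask = 2.26 × 10^-3 × 250.0/50.0 = 0.0113 mol
mass of Na2CO3 = 0.0113 × 105.99 = 1.20 g
% Na2CO3 = 1.20 / 1.98 × 100 = 60.5 %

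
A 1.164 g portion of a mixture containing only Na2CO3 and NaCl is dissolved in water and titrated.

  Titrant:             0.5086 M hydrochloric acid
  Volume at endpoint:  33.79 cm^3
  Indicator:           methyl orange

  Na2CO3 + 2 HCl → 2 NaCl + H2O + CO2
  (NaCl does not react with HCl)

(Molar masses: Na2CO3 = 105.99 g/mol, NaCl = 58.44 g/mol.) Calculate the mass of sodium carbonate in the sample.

0.9108 g

n(HCl) = 0.03379 × 0.5086 = 0.01719 mol
Let x = n(Na2CO3), y = n(NaCl).
Titrant: 2x = 0.01719;  mass: 105.99x + 58.44y = 1.164
Solving, x = 8.593 × 10^-3 mol, y = 4.333 × 10^-3 mol
mass of Na2CO3 = 8.593 × 10^-3 × 105.99 = 0.9108 g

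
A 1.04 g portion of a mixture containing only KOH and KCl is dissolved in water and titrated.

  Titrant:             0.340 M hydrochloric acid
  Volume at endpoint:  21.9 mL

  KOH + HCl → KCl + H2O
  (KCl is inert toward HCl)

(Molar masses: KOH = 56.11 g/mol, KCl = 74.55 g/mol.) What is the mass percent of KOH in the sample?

n(HCl) = 0.0219 × 0.340 = 7.45 × 10^-3 mol
Let x = n(KOH), y = n(KCl).
Titrant: 1x = 7.45 × 10^-3;  mass: 56.11x + 74.55y = 1.04
Solving, x = 7.45 × 10^-3 mol, y = 8.35 × 10^-3 mol
mass of KOH = 7.45 × 10^-3 × 56.11 = 0.418 g
% KOH = 0.418 / 1.04 × 100 = 40.2 %

40.2 %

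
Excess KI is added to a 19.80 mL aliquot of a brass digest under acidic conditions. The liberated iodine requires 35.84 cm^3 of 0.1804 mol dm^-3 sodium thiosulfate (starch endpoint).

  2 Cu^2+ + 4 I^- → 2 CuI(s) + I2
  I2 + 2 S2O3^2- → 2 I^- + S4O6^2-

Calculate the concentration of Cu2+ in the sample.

n(S2O3^2-) = 0.03584 × 0.1804 = 6.466 × 10^-3 mol
n(I2) = n(S2O3^2-)/2 = 3.233 × 10^-3 mol
From the 2:1 ratio, n(Cu2+) in the aliquot = 2/1 × 3.233 × 10^-3 = 6.466 × 10^-3 mol
[Cu2+] = 6.466 × 10^-3 / 0.01980 = 0.3265 mol/L

0.3265 mol/L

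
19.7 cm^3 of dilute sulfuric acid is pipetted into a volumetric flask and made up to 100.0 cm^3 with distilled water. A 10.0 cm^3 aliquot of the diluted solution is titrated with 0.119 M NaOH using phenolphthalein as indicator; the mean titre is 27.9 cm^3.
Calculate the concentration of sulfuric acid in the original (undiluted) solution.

0.843 M

H2SO4 + 2 NaOH → Na2SO4 + 2 H2O
n(NaOH) = 0.0279 × 0.119 = 3.32 × 10^-3 mol
From the 1:2 ratio, n(H2SO4) in the aliquot = 1/2 × 3.32 × 10^-3 = 1.66 × 10^-3 mol
[H2SO4]_dilute = 1.66 × 10^-3 / 0.0100 = 0.166 mol/L
Dilution factor = 100.0 / 19.7 = 5.076
[H2SO4]_stock = 0.166 × 5.076 = 0.843 mol/L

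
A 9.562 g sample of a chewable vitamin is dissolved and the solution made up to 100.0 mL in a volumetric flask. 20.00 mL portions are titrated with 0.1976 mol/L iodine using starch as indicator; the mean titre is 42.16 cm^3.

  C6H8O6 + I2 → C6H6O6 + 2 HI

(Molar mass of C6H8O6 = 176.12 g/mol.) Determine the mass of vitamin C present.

7.336 g

n(I2) per titration = 0.04216 × 0.1976 = 8.331 × 10^-3 mol
n(C6H8O6) in each aliquot = 8.331 × 10^-3 mol (1:1 ratio)
n(C6H8O6) in the whole flask = 8.331 × 10^-3 × 100.0/20.00 = 0.04165 mol
mass of C6H8O6 = 0.04165 × 176.12 = 7.336 g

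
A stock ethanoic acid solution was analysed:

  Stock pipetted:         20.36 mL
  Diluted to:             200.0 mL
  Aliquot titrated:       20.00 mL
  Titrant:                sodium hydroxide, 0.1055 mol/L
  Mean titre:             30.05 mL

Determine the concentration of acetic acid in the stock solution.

1.557 mol/L

CH3COOH + NaOH → CH3COONa + H2O
n(NaOH) = 0.03005 × 0.1055 = 3.170 × 10^-3 mol
n(CH3COOH) in the aliquot = 3.170 × 10^-3 mol (1:1 ratio)
[CH3COOH]_dilute = 3.170 × 10^-3 / 0.02000 = 0.1585 mol/L
Dilution factor = 200.0 / 20.36 = 9.823
[CH3COOH]_stock = 0.1585 × 9.823 = 1.557 mol/L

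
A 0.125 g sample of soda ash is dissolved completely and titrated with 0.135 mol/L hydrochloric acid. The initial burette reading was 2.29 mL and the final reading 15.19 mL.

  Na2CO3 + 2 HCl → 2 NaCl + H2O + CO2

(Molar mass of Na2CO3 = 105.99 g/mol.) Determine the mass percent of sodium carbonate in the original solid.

73.8 %

n(HCl) = 0.0129 L × 0.135 mol/L = 1.74 × 10^-3 mol
From the 1:2 ratio, n(Na2CO3) = 1/2 × 1.74 × 10^-3 = 8.71 × 10^-4 mol
mass of Na2CO3 = 8.71 × 10^-4 × 105.99 g/mol = 0.0923 g
% Na2CO3 = 0.0923 / 0.125 × 100 = 73.8 %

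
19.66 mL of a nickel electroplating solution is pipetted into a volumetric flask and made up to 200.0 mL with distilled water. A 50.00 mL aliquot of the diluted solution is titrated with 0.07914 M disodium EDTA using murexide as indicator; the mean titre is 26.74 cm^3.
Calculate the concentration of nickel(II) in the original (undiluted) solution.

Ni^2+ + EDTA^4- → [Ni(EDTA)]^2-
n(EDTA) = 0.02674 × 0.07914 = 2.116 × 10^-3 mol
n(Ni2+) in the aliquot = 2.116 × 10^-3 mol (1:1 ratio)
[Ni2+]_dilute = 2.116 × 10^-3 / 0.05000 = 0.04232 mol/L
Dilution factor = 200.0 / 19.66 = 10.17
[Ni2+]_stock = 0.04232 × 10.17 = 0.4306 mol/L

0.4306 M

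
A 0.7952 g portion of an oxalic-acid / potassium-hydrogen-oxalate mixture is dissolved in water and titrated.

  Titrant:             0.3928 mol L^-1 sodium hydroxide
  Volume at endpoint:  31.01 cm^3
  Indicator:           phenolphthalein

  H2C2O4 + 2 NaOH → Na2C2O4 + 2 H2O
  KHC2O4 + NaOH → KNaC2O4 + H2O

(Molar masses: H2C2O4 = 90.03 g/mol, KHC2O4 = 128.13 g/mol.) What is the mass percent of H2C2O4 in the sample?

52.14 %

n(NaOH) = 0.03101 × 0.3928 = 0.01218 mol
Let x = n(H2C2O4), y = n(KHC2O4).
Titrant: 2x + 1y = 0.01218;  mass: 90.03x + 128.13y = 0.7952
Solving, x = 4.605 × 10^-3 mol, y = 2.970 × 10^-3 mol
mass of H2C2O4 = 4.605 × 10^-3 × 90.03 = 0.4146 g
% H2C2O4 = 0.4146 / 0.7952 × 100 = 52.14 %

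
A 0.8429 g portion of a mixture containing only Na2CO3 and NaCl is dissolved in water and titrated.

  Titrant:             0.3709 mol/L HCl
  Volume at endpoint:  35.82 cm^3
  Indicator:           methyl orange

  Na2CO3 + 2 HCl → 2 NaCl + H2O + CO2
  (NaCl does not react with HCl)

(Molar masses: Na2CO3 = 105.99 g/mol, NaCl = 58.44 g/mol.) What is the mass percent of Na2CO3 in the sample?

83.53 %

n(HCl) = 0.03582 × 0.3709 = 0.01329 mol
Let x = n(Na2CO3), y = n(NaCl).
Titrant: 2x = 0.01329;  mass: 105.99x + 58.44y = 0.8429
Solving, x = 6.643 × 10^-3 mol, y = 2.376 × 10^-3 mol
mass of Na2CO3 = 6.643 × 10^-3 × 105.99 = 0.7041 g
% Na2CO3 = 0.7041 / 0.8429 × 100 = 83.53 %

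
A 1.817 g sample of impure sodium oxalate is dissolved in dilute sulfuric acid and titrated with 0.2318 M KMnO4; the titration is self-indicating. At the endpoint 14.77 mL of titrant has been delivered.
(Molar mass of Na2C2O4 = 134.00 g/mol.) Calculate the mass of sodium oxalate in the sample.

1.147 g

2 MnO4^- + 5 C2O4^2- + 16 H^+ → 2 Mn^2+ + 10 CO2 + 8 H2O
n(KMnO4) = 0.01477 L × 0.2318 mol/L = 3.424 × 10^-3 mol
From the 5:2 ratio, n(Na2C2O4) = 5/2 × 3.424 × 10^-3 = 8.559 × 10^-3 mol
mass of Na2C2O4 = 8.559 × 10^-3 × 134.00 g/mol = 1.147 g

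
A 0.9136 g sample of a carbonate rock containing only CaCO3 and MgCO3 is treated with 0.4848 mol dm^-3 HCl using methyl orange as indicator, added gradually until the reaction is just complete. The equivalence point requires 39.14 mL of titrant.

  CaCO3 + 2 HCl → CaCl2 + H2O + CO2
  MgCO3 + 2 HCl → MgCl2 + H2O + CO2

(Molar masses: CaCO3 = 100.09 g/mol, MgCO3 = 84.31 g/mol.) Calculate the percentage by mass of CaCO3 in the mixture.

n(HCl) = 0.03914 × 0.4848 = 0.01898 mol
Let x = n(CaCO3), y = n(MgCO3).
Titrant: 2x + 2y = 0.01898;  mass: 100.09x + 84.31y = 0.9136
Solving, x = 7.206 × 10^-3 mol, y = 2.282 × 10^-3 mol
mass of CaCO3 = 7.206 × 10^-3 × 100.09 = 0.7212 g
% CaCO3 = 0.7212 / 0.9136 × 100 = 78.94 %

78.94 %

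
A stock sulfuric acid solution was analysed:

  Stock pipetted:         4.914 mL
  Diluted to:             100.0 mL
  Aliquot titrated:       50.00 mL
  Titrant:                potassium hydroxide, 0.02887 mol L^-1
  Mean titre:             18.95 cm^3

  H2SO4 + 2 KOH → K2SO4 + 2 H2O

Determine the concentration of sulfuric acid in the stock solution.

0.1113 mol/L

n(KOH) = 0.01895 × 0.02887 = 5.471 × 10^-4 mol
From the 1:2 ratio, n(H2SO4) in the aliquot = 1/2 × 5.471 × 10^-4 = 2.735 × 10^-4 mol
[H2SO4]_dilute = 2.735 × 10^-4 / 0.05000 = 0.005471 mol/L
Dilution factor = 100.0 / 4.914 = 20.35
[H2SO4]_stock = 0.005471 × 20.35 = 0.1113 mol/L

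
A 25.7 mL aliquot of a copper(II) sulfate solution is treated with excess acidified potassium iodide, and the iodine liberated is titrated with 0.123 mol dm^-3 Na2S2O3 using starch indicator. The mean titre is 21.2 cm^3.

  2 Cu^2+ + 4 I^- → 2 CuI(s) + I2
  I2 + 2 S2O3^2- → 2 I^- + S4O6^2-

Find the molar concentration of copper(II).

n(S2O3^2-) = 0.0212 × 0.123 = 2.61 × 10^-3 mol
n(I2) = n(S2O3^2-)/2 = 1.30 × 10^-3 mol
From the 2:1 ratio, n(Cu2+) in the aliquot = 2/1 × 1.30 × 10^-3 = 2.61 × 10^-3 mol
[Cu2+] = 2.61 × 10^-3 / 0.0257 = 0.101 mol/L

0.101 mol/L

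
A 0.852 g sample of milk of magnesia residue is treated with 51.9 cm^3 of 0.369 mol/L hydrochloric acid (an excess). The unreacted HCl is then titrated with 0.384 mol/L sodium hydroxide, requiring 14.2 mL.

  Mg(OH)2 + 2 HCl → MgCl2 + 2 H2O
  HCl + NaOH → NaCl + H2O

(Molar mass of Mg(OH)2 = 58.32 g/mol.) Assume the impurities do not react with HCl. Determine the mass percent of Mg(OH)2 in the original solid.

n(HCl) added = 0.0519 × 0.369 = 0.0192 mol
n(NaOH) used in back-titration = 0.0142 × 0.384 = 5.45 × 10^-3 mol
n(HCl) left over = 5.45 × 10^-3 mol (1:1 ratio)
n(HCl) consumed by analyte = 0.0192 − 5.45 × 10^-3 = 0.0137 mol
From the 1:2 ratio, n(Mg(OH)2) = 1/2 × 0.0137 = 6.85 × 10^-3 mol
mass of Mg(OH)2 = 6.85 × 10^-3 × 58.32 = 0.399 g
% Mg(OH)2 = 0.399 / 0.852 × 100 = 46.9 %

46.9 %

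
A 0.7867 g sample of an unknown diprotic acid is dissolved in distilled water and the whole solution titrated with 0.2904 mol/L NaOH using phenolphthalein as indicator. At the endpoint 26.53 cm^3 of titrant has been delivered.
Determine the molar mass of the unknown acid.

n(NaOH) = 0.02653 L × 0.2904 mol/L = 7.704 × 10^-3 mol
From the 1:2 ratio, n(H2A) = 1/2 × 7.704 × 10^-3 = 3.852 × 10^-3 mol
M = m / n = 0.7867 g / 3.852 × 10^-3 mol = 204.2 g/mol

204.2 g/mol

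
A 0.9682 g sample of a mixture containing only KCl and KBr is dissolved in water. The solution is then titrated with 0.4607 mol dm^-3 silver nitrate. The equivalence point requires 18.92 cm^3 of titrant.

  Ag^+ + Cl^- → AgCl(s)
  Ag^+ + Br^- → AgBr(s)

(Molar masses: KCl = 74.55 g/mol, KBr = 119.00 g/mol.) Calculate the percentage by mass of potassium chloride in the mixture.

11.96 %

n(AgNO3) = 0.01892 × 0.4607 = 8.716 × 10^-3 mol
Let x = n(KCl), y = n(KBr).
Titrant: 1x + 1y = 8.716 × 10^-3;  mass: 74.55x + 119.00y = 0.9682
Solving, x = 1.554 × 10^-3 mol, y = 7.163 × 10^-3 mol
mass of KCl = 1.554 × 10^-3 × 74.55 = 0.1158 g
% KCl = 0.1158 / 0.9682 × 100 = 11.96 %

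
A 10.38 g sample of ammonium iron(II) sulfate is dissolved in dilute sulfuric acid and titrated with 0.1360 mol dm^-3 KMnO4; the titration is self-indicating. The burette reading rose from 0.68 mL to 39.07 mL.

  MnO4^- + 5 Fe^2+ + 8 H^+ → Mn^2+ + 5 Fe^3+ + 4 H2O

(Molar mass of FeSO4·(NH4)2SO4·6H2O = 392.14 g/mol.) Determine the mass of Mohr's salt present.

10.24 g

n(KMnO4) = 0.03839 L × 0.1360 mol/L = 5.221 × 10^-3 mol
From the 5:1 ratio, n(FeSO4·(NH4)2SO4·6H2O) = 5/1 × 5.221 × 10^-3 = 0.02611 mol
mass of FeSO4·(NH4)2SO4·6H2O = 0.02611 × 392.14 g/mol = 10.24 g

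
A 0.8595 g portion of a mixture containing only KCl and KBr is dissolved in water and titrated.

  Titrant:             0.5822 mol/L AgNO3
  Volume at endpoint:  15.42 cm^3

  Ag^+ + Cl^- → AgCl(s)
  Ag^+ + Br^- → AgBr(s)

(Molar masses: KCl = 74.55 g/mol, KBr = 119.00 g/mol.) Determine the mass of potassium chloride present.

n(AgNO3) = 0.01542 × 0.5822 = 8.978 × 10^-3 mol
Let x = n(KCl), y = n(KBr).
Titrant: 1x + 1y = 8.978 × 10^-3;  mass: 74.55x + 119.00y = 0.8595
Solving, x = 4.698 × 10^-3 mol, y = 4.280 × 10^-3 mol
mass of KCl = 4.698 × 10^-3 × 74.55 = 0.3502 g

0.3502 g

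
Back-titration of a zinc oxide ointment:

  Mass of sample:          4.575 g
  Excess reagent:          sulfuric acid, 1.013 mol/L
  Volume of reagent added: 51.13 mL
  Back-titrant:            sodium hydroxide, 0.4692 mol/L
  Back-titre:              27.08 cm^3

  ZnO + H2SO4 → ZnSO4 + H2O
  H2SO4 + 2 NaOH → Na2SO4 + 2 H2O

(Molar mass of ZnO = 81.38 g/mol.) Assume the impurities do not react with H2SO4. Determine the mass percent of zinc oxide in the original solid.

n(H2SO4) added = 0.05113 × 1.013 = 0.05179 mol
n(NaOH) used in back-titration = 0.02708 × 0.4692 = 0.01271 mol
From the 1:2 ratio, n(H2SO4) left over = 1/2 × 0.01271 = 6.353 × 10^-3 mol
n(H2SO4) consumed by analyte = 0.05179 − 6.353 × 10^-3 = 0.04544 mol
n(ZnO) = 0.04544 mol (1:1 ratio)
mass of ZnO = 0.04544 × 81.38 = 3.698 g
% ZnO = 3.698 / 4.575 × 100 = 80.83 %

80.83 %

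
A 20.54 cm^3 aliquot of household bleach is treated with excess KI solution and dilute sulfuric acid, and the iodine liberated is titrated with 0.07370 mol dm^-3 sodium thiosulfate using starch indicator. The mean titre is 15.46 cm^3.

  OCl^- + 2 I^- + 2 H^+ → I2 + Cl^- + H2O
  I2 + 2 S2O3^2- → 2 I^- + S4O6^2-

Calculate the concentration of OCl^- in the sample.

n(S2O3^2-) = 0.01546 × 0.07370 = 1.139 × 10^-3 mol
n(I2) = n(S2O3^2-)/2 = 5.697 × 10^-4 mol
n(OCl^-) in the aliquot = 5.697 × 10^-4 mol (1:1 ratio)
[OCl^-] = 5.697 × 10^-4 / 0.02054 = 0.02774 mol/L

0.02774 mol/L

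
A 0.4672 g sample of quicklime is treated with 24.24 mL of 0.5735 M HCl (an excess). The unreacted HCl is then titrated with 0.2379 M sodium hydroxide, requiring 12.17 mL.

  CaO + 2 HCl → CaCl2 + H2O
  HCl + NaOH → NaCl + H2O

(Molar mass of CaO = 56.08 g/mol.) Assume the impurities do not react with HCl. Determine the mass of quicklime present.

0.3086 g

n(HCl) added = 0.02424 × 0.5735 = 0.01390 mol
n(NaOH) used in back-titration = 0.01217 × 0.2379 = 2.895 × 10^-3 mol
n(HCl) left over = 2.895 × 10^-3 mol (1:1 ratio)
n(HCl) consumed by analyte = 0.01390 − 2.895 × 10^-3 = 0.01101 mol
From the 1:2 ratio, n(CaO) = 1/2 × 0.01101 = 5.503 × 10^-3 mol
mass of CaO = 5.503 × 10^-3 × 56.08 = 0.3086 g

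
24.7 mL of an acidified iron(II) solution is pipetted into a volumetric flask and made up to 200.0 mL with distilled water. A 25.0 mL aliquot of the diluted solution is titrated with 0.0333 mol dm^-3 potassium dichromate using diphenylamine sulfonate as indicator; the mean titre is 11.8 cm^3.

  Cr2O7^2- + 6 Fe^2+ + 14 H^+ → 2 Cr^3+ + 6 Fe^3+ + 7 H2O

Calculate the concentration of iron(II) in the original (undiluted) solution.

0.764 mol/L

n(K2Cr2O7) = 0.0118 × 0.0333 = 3.93 × 10^-4 mol
From the 6:1 ratio, n(Fe2+) in the aliquot = 6/1 × 3.93 × 10^-4 = 2.36 × 10^-3 mol
[Fe2+]_dilute = 2.36 × 10^-3 / 0.0250 = 0.0943 mol/L
Dilution factor = 200.0 / 24.7 = 8.097
[Fe2+]_stock = 0.0943 × 8.097 = 0.764 mol/L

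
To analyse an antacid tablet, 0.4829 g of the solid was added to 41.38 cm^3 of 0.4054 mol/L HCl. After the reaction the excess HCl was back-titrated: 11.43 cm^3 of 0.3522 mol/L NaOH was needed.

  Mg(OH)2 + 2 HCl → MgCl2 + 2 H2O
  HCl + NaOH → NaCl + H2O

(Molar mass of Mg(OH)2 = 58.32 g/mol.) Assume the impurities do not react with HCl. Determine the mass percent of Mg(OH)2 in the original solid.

76.99 %

n(HCl) added = 0.04138 × 0.4054 = 0.01678 mol
n(NaOH) used in back-titration = 0.01143 × 0.3522 = 4.026 × 10^-3 mol
n(HCl) left over = 4.026 × 10^-3 mol (1:1 ratio)
n(HCl) consumed by analyte = 0.01678 − 4.026 × 10^-3 = 0.01275 mol
From the 1:2 ratio, n(Mg(OH)2) = 1/2 × 0.01275 = 6.375 × 10^-3 mol
mass of Mg(OH)2 = 6.375 × 10^-3 × 58.32 = 0.3718 g
% Mg(OH)2 = 0.3718 / 0.4829 × 100 = 76.99 %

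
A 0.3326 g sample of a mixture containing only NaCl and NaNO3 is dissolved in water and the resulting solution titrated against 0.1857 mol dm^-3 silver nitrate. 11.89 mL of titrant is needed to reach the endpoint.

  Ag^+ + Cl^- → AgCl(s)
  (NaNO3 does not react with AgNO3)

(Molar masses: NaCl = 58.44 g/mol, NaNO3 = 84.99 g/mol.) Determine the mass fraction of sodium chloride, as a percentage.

n(AgNO3) = 0.01189 × 0.1857 = 2.208 × 10^-3 mol
Let x = n(NaCl), y = n(NaNO3).
Titrant: 1x = 2.208 × 10^-3;  mass: 58.44x + 84.99y = 0.3326
Solving, x = 2.208 × 10^-3 mol, y = 2.395 × 10^-3 mol
mass of NaCl = 2.208 × 10^-3 × 58.44 = 0.1290 g
% NaCl = 0.1290 / 0.3326 × 100 = 38.80 %

38.80 %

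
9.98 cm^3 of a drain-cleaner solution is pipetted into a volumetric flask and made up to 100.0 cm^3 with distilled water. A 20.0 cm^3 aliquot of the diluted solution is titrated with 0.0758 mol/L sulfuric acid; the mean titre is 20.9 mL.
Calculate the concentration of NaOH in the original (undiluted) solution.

1.59 mol/L

2 NaOH + H2SO4 → Na2SO4 + 2 H2O
n(H2SO4) = 0.0209 × 0.0758 = 1.58 × 10^-3 mol
From the 2:1 ratio, n(NaOH) in the aliquot = 2/1 × 1.58 × 10^-3 = 3.17 × 10^-3 mol
[NaOH]_dilute = 3.17 × 10^-3 / 0.0200 = 0.158 mol/L
Dilution factor = 100.0 / 9.98 = 10.02
[NaOH]_stock = 0.158 × 10.02 = 1.59 mol/L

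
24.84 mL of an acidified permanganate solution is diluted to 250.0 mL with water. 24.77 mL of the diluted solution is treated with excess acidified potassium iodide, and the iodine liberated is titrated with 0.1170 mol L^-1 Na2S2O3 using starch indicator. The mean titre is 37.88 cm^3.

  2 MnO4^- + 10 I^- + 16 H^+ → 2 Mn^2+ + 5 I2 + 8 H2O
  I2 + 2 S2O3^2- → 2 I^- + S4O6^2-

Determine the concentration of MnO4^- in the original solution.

n(S2O3^2-) = 0.03788 × 0.1170 = 4.432 × 10^-3 mol
n(I2) = n(S2O3^2-)/2 = 2.216 × 10^-3 mol
From the 2:5 ratio, n(MnO4^-) in the aliquot = 2/5 × 2.216 × 10^-3 = 8.864 × 10^-4 mol
[MnO4^-]_dilute = 8.864 × 10^-4 / 0.02477 = 0.03578 mol/L
[MnO4^-]_original = 0.03578 × 250.0/24.84 = 0.3602 mol/L

0.3602 mol/L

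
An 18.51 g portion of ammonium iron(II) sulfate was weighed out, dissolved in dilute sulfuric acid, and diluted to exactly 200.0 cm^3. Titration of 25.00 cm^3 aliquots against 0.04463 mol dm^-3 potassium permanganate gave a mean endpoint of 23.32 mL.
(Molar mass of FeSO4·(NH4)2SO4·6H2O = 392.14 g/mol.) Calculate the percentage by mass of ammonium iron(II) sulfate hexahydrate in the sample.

MnO4^- + 5 Fe^2+ + 8 H^+ → Mn^2+ + 5 Fe^3+ + 4 H2O
n(KMnO4) per titration = 0.02332 × 0.04463 = 1.041 × 10^-3 mol
From the 5:1 ratio, n(FeSO4·(NH4)2SO4·6H2O) in each aliquot = 5/1 × 1.041 × 10^-3 = 5.204 × 10^-3 mol
n(FeSO4·(NH4)2SO4·6H2O) in the whole flask = 5.204 × 10^-3 × 200.0/25.00 = 0.04163 mol
mass of FeSO4·(NH4)2SO4·6H2O = 0.04163 × 392.14 = 16.33 g
% FeSO4·(NH4)2SO4·6H2O = 16.33 / 18.51 × 100 = 88.20 %

88.20 %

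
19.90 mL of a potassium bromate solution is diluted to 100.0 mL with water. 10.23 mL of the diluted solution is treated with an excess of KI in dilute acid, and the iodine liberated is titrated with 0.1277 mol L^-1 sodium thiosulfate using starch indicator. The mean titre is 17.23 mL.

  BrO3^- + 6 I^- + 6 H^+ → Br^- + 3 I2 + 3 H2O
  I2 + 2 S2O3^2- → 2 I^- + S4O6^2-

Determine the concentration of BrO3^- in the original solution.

0.1801 mol/L

n(S2O3^2-) = 0.01723 × 0.1277 = 2.200 × 10^-3 mol
n(I2) = n(S2O3^2-)/2 = 1.100 × 10^-3 mol
From the 1:3 ratio, n(BrO3^-) in the aliquot = 1/3 × 1.100 × 10^-3 = 3.667 × 10^-4 mol
[BrO3^-]_dilute = 3.667 × 10^-4 / 0.01023 = 0.03585 mol/L
[BrO3^-]_original = 0.03585 × 100.0/19.90 = 0.1801 mol/L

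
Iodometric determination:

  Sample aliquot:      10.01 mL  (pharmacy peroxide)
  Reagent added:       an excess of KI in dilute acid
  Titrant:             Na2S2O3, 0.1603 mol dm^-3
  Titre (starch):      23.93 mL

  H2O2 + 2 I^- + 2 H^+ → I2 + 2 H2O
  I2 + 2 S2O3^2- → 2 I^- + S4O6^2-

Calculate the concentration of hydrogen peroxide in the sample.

n(S2O3^2-) = 0.02393 × 0.1603 = 3.836 × 10^-3 mol
n(I2) = n(S2O3^2-)/2 = 1.918 × 10^-3 mol
n(H2O2) in the aliquot = 1.918 × 10^-3 mol (1:1 ratio)
[H2O2] = 1.918 × 10^-3 / 0.01001 = 0.1916 mol/L

0.1916 mol/L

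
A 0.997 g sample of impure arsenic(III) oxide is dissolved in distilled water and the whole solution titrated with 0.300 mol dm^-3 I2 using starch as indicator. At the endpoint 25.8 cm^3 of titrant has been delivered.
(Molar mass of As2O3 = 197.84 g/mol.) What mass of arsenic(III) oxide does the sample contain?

As2O3 + 2 I2 + 2 H2O → As2O5 + 4 HI
n(I2) = 0.0258 L × 0.300 mol/L = 7.74 × 10^-3 mol
From the 1:2 ratio, n(As2O3) = 1/2 × 7.74 × 10^-3 = 3.87 × 10^-3 mol
mass of As2O3 = 3.87 × 10^-3 × 197.84 g/mol = 0.766 g

0.766 g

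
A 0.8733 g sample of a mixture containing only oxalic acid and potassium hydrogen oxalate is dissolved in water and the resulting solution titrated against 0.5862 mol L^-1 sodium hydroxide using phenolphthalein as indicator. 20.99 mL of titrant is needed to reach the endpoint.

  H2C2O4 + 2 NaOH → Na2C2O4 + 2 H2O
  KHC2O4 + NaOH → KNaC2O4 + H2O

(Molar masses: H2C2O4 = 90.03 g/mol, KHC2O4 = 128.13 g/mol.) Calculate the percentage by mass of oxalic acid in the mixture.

n(NaOH) = 0.02099 × 0.5862 = 0.01230 mol
Let x = n(H2C2O4), y = n(KHC2O4).
Titrant: 2x + 1y = 0.01230;  mass: 90.03x + 128.13y = 0.8733
Solving, x = 4.231 × 10^-3 mol, y = 3.843 × 10^-3 mol
mass of H2C2O4 = 4.231 × 10^-3 × 90.03 = 0.3809 g
% H2C2O4 = 0.3809 / 0.8733 × 100 = 43.61 %

43.61 %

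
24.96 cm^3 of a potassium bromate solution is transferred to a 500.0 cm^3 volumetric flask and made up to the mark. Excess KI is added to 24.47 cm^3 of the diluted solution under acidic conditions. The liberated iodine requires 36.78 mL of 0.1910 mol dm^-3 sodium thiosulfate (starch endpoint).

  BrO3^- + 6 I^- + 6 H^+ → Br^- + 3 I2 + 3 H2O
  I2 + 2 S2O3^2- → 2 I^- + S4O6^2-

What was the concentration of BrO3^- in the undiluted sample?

n(S2O3^2-) = 0.03678 × 0.1910 = 7.025 × 10^-3 mol
n(I2) = n(S2O3^2-)/2 = 3.512 × 10^-3 mol
From the 1:3 ratio, n(BrO3^-) in the aliquot = 1/3 × 3.512 × 10^-3 = 1.171 × 10^-3 mol
[BrO3^-]_dilute = 1.171 × 10^-3 / 0.02447 = 0.04785 mol/L
[BrO3^-]_original = 0.04785 × 500.0/24.96 = 0.9585 mol/L

0.9585 mol/L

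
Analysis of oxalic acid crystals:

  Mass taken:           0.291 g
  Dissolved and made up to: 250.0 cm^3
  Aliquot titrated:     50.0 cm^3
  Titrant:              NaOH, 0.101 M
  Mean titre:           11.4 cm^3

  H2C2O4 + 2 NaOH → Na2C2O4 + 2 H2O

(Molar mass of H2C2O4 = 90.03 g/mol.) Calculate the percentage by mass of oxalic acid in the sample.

89.1 %

n(NaOH) per titration = 0.0114 × 0.101 = 1.15 × 10^-3 mol
From the 1:2 ratio, n(H2C2O4) in each aliquot = 1/2 × 1.15 × 10^-3 = 5.76 × 10^-4 mol
n(H2C2O4) in the whole flask = 5.76 × 10^-4 × 250.0/50.0 = 2.88 × 10^-3 mol
mass of H2C2O4 = 2.88 × 10^-3 × 90.03 = 0.259 g
% H2C2O4 = 0.259 / 0.291 × 100 = 89.1 %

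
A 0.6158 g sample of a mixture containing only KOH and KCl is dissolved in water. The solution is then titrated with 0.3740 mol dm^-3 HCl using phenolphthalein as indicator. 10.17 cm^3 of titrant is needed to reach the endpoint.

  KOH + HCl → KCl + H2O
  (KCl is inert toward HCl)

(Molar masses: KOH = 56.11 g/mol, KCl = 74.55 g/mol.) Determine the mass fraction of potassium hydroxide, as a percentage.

n(HCl) = 0.01017 × 0.3740 = 3.804 × 10^-3 mol
Let x = n(KOH), y = n(KCl).
Titrant: 1x = 3.804 × 10^-3;  mass: 56.11x + 74.55y = 0.6158
Solving, x = 3.804 × 10^-3 mol, y = 5.397 × 10^-3 mol
mass of KOH = 3.804 × 10^-3 × 56.11 = 0.2134 g
% KOH = 0.2134 / 0.6158 × 100 = 34.66 %

34.66 %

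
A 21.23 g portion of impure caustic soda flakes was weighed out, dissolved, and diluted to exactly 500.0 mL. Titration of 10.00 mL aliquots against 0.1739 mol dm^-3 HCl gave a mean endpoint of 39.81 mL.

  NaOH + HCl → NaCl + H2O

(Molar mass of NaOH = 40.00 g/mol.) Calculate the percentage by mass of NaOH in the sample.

65.22 %

n(HCl) per titration = 0.03981 × 0.1739 = 6.923 × 10^-3 mol
n(NaOH) in each aliquot = 6.923 × 10^-3 mol (1:1 ratio)
n(NaOH) in the whole flask = 6.923 × 10^-3 × 500.0/10.00 = 0.3461 mol
mass of NaOH = 0.3461 × 40.00 = 13.85 g
% NaOH = 13.85 / 21.23 × 100 = 65.22 %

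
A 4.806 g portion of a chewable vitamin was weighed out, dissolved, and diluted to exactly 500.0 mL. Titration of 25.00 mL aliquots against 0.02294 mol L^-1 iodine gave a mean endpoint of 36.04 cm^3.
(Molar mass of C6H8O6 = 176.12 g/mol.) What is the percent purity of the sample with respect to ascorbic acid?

60.59 %

C6H8O6 + I2 → C6H6O6 + 2 HI
n(I2) per titration = 0.03604 × 0.02294 = 8.268 × 10^-4 mol
n(C6H8O6) in each aliquot = 8.268 × 10^-4 mol (1:1 ratio)
n(C6H8O6) in the whole flask = 8.268 × 10^-4 × 500.0/25.00 = 0.01654 mol
mass of C6H8O6 = 0.01654 × 176.12 = 2.912 g
% C6H8O6 = 2.912 / 4.806 × 100 = 60.59 %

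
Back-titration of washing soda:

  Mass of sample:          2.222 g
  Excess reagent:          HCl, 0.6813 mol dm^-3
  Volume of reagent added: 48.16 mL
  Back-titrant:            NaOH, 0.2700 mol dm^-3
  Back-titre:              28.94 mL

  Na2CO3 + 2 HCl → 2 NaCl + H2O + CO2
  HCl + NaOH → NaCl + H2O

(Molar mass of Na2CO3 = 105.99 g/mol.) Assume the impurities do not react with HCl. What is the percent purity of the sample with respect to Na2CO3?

59.62 %

n(HCl) added = 0.04816 × 0.6813 = 0.03281 mol
n(NaOH) used in back-titration = 0.02894 × 0.2700 = 7.814 × 10^-3 mol
n(HCl) left over = 7.814 × 10^-3 mol (1:1 ratio)
n(HCl) consumed by analyte = 0.03281 − 7.814 × 10^-3 = 0.02500 mol
From the 1:2 ratio, n(Na2CO3) = 1/2 × 0.02500 = 0.01250 mol
mass of Na2CO3 = 0.01250 × 105.99 = 1.325 g
% Na2CO3 = 1.325 / 2.222 × 100 = 59.62 %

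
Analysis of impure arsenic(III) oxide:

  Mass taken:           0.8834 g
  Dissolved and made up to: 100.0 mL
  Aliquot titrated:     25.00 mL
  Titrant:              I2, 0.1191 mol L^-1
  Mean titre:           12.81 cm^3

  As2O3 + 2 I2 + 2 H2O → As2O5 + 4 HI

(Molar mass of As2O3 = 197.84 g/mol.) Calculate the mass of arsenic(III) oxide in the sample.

0.6037 g

n(I2) per titration = 0.01281 × 0.1191 = 1.526 × 10^-3 mol
From the 1:2 ratio, n(As2O3) in each aliquot = 1/2 × 1.526 × 10^-3 = 7.628 × 10^-4 mol
n(As2O3) in the whole flask = 7.628 × 10^-4 × 100.0/25.00 = 3.051 × 10^-3 mol
mass of As2O3 = 3.051 × 10^-3 × 197.84 = 0.6037 g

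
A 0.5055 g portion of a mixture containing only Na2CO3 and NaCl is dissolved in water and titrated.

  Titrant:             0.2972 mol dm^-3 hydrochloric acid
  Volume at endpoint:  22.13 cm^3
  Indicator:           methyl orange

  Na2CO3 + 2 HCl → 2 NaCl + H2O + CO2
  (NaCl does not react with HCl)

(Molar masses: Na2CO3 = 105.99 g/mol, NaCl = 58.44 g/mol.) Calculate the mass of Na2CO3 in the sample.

0.3486 g

n(HCl) = 0.02213 × 0.2972 = 6.577 × 10^-3 mol
Let x = n(Na2CO3), y = n(NaCl).
Titrant: 2x = 6.577 × 10^-3;  mass: 105.99x + 58.44y = 0.5055
Solving, x = 3.289 × 10^-3 mol, y = 2.686 × 10^-3 mol
mass of Na2CO3 = 3.289 × 10^-3 × 105.99 = 0.3486 g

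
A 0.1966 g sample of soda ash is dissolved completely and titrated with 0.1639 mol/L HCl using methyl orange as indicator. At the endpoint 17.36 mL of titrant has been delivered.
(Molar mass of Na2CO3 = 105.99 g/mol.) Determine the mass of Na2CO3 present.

0.1508 g

Na2CO3 + 2 HCl → 2 NaCl + H2O + CO2
n(HCl) = 0.01736 L × 0.1639 mol/L = 2.845 × 10^-3 mol
From the 1:2 ratio, n(Na2CO3) = 1/2 × 2.845 × 10^-3 = 1.423 × 10^-3 mol
mass of Na2CO3 = 1.423 × 10^-3 × 105.99 g/mol = 0.1508 g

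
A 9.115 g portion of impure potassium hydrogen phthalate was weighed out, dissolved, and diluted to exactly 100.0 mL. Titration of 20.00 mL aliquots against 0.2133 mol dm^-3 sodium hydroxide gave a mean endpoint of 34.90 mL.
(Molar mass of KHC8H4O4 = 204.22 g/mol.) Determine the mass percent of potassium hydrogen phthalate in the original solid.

83.39 %

KHC8H4O4 + NaOH → KNaC8H4O4 + H2O
n(NaOH) per titration = 0.03490 × 0.2133 = 7.444 × 10^-3 mol
n(KHC8H4O4) in each aliquot = 7.444 × 10^-3 mol (1:1 ratio)
n(KHC8H4O4) in the whole flask = 7.444 × 10^-3 × 100.0/20.00 = 0.03722 mol
mass of KHC8H4O4 = 0.03722 × 204.22 = 7.601 g
% KHC8H4O4 = 7.601 / 9.115 × 100 = 83.39 %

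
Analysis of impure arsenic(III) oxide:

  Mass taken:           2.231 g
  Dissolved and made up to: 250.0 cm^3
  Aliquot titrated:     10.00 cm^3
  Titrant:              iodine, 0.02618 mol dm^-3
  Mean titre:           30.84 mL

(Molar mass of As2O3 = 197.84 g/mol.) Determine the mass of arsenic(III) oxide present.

1.997 g

As2O3 + 2 I2 + 2 H2O → As2O5 + 4 HI
n(I2) per titration = 0.03084 × 0.02618 = 8.074 × 10^-4 mol
From the 1:2 ratio, n(As2O3) in each aliquot = 1/2 × 8.074 × 10^-4 = 4.037 × 10^-4 mol
n(As2O3) in the whole flask = 4.037 × 10^-4 × 250.0/10.00 = 0.01009 mol
mass of As2O3 = 0.01009 × 197.84 = 1.997 g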